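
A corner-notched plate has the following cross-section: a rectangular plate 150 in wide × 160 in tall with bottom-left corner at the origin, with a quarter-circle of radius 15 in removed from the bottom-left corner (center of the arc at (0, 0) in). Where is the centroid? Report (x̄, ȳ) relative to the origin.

plate: A = 150 × 160 = 24000.00, centroid at (75.00, 80.00).
removed quarter-circle: A = −¼π·15² = -176.71, centroid at (6.37, 6.37).
ΣA = 23823.29 in²
ΣAx̄ = (24000.00)(75.00) + (-176.71)(6.37) = 1798875.00 in³
ΣAȳ = (24000.00)(80.00) + (-176.71)(6.37) = 1918875.00 in³
x̄ = 1798875.00 / 23823.29 = 75.51 in
ȳ = 1918875.00 / 23823.29 = 80.55 in

x̄ = 75.51 in, ȳ = 80.55 in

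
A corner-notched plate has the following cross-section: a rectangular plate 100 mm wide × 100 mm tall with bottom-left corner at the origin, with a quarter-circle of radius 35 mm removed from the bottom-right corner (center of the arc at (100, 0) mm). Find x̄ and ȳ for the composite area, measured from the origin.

plate: A = 100 × 100 = 10000.00, centroid at (50.00, 50.00).
removed quarter-circle: A = −¼π·35² = -962.11, centroid at (85.15, 14.85).
ΣA = 9037.89 mm², ΣAx̄ = 418080.39 mm³, ΣAȳ = 485708.33 mm³.
x̄ = 418080.39/9037.89 = 46.26 mm; ȳ = 485708.33/9037.89 = 53.74 mm.

x̄ = 46.26 mm, ȳ = 53.74 mm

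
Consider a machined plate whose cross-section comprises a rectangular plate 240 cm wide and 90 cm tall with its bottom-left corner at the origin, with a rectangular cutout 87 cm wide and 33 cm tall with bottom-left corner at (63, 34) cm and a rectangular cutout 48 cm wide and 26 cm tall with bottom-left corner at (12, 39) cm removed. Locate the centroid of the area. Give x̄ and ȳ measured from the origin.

x̄ = 128.21 cm, ȳ = 43.60 cm

plate: A = 240 × 90 = 21600.00, centroid at (120.00, 45.00).
hole 1: A = −(87 × 33) = -2871.00, centroid at (106.50, 50.50).
hole 2: A = −(48 × 26) = -1248.00, centroid at (36.00, 52.00).
ΣA = 17481.00 cm², ΣAx̄ = 2241310.50 cm³, ΣAȳ = 762118.50 cm³.
x̄ = 2241310.50/17481.00 = 128.21 cm; ȳ = 762118.50/17481.00 = 43.60 cm.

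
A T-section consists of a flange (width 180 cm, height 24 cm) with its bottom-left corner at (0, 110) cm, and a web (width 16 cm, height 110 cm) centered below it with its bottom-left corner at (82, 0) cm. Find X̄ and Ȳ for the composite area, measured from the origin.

X̄ = 90.00 cm, Ȳ = 102.61 cm

Part | A | x̄ᵢ | ȳᵢ | A·x̄ᵢ | A·ȳᵢ
web | 1760.00 | 90.00 | 55.00 | 158400.00 | 96800.00
flange | 4320.00 | 90.00 | 122.00 | 388800.00 | 527040.00
Σ | 6080.00 |  |  | 547200.00 | 623840.00
X̄ = 547200.00 / 6080.00 = 90.00 cm
Ȳ = 623840.00 / 6080.00 = 102.61 cm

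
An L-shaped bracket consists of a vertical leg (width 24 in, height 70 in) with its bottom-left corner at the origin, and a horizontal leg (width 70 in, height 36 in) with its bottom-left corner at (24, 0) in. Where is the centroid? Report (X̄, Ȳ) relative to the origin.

Part | A | x̄ᵢ | ȳᵢ | A·x̄ᵢ | A·ȳᵢ
vertical leg | 1680.00 | 12.00 | 35.00 | 20160.00 | 58800.00
horizontal leg | 2520.00 | 59.00 | 18.00 | 148680.00 | 45360.00
Σ | 4200.00 |  |  | 168840.00 | 104160.00
X̄ = 168840.00 / 4200.00 = 40.20 in
Ȳ = 104160.00 / 4200.00 = 24.80 in

X̄ = 40.20 in, Ȳ = 24.80 in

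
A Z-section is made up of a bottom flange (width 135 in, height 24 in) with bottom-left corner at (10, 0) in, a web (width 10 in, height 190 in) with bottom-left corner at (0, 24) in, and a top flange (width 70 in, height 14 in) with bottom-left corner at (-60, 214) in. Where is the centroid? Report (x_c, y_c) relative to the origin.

x_c = 38.58 in, y_c = 78.69 in

bottom flange: A = 135 × 24 = 3240.00, centroid at (77.50, 12.00).
web: A = 10 × 190 = 1900.00, centroid at (5.00, 119.00).
top flange: A = 70 × 14 = 980.00, centroid at (-25.00, 221.00).
ΣA = 6120.00 in²
ΣAx_c = (3240.00)(77.50) + (1900.00)(5.00) + (980.00)(-25.00) = 236100.00 in³
ΣAy_c = (3240.00)(12.00) + (1900.00)(119.00) + (980.00)(221.00) = 481560.00 in³
x_c = 236100.00 / 6120.00 = 38.58 in
y_c = 481560.00 / 6120.00 = 78.69 in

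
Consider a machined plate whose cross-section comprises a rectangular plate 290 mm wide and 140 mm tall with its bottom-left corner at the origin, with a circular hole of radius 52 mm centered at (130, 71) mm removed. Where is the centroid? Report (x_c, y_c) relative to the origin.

plate: A = 290 × 140 = 40600.00, centroid at (145.00, 70.00).
hole: A = −π·52² = -8494.87, centroid at (130.00, 71.00).
ΣA = 32105.13 mm², ΣAx_c = 4782667.35 mm³, ΣAy_c = 2238864.48 mm³.
x_c = 4782667.35/32105.13 = 148.97 mm; y_c = 2238864.48/32105.13 = 69.74 mm.

x_c = 148.97 mm, y_c = 69.74 mm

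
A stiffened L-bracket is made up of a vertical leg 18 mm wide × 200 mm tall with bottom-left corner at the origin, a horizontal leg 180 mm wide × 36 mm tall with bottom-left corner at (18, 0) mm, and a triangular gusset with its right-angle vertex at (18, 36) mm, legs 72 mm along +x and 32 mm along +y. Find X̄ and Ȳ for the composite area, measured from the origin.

X̄ = 69.50 mm, Ȳ = 47.22 mm

vertical leg: A = 18 × 200 = 3600.00, centroid at (9.00, 100.00).
horizontal leg: A = 180 × 36 = 6480.00, centroid at (108.00, 18.00).
gusset: A = ½·72·32 = 1152.00, centroid at (42.00, 46.67).
ΣA = 11232.00 mm²
ΣAX̄ = (3600.00)(9.00) + (6480.00)(108.00) + (1152.00)(42.00) = 780624.00 mm³
ΣAȲ = (3600.00)(100.00) + (6480.00)(18.00) + (1152.00)(46.67) = 530400.00 mm³
X̄ = 780624.00 / 11232.00 = 69.50 mm
Ȳ = 530400.00 / 11232.00 = 47.22 mm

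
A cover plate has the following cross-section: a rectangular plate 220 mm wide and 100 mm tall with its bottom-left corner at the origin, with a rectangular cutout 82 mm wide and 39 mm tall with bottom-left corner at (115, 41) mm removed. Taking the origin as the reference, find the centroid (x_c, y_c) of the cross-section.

x_c = 102.18 mm, y_c = 48.21 mm

plate: A = 220 × 100 = 22000.00, centroid at (110.00, 50.00).
hole: A = −(82 × 39) = -3198.00, centroid at (156.00, 60.50).
ΣA = 18802.00 mm²
ΣAx_c = (22000.00)(110.00) + (-3198.00)(156.00) = 1921112.00 mm³
ΣAy_c = (22000.00)(50.00) + (-3198.00)(60.50) = 906521.00 mm³
x_c = 1921112.00 / 18802.00 = 102.18 mm
y_c = 906521.00 / 18802.00 = 48.21 mm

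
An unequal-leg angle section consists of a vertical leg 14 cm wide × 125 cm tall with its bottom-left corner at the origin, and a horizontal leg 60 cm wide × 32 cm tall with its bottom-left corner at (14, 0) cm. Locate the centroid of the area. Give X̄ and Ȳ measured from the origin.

vertical leg: A = 14 × 125 = 1750.00, centroid at (7.00, 62.50).
horizontal leg: A = 60 × 32 = 1920.00, centroid at (44.00, 16.00).
ΣA = 3670.00 cm², ΣAX̄ = 96730.00 cm³, ΣAȲ = 140095.00 cm³.
X̄ = 96730.00/3670.00 = 26.36 cm; Ȳ = 140095.00/3670.00 = 38.17 cm.

X̄ = 26.36 cm, Ȳ = 38.17 cm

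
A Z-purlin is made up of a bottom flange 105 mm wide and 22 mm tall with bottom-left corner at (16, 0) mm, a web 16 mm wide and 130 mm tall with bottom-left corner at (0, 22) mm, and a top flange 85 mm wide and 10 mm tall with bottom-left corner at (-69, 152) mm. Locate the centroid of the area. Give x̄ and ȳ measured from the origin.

Part | A | x̄ᵢ | ȳᵢ | A·x̄ᵢ | A·ȳᵢ
bottom flange | 2310.00 | 68.50 | 11.00 | 158235.00 | 25410.00
web | 2080.00 | 8.00 | 87.00 | 16640.00 | 180960.00
top flange | 850.00 | -26.50 | 157.00 | -22525.00 | 133450.00
Σ | 5240.00 |  |  | 152350.00 | 339820.00
x̄ = 152350.00 / 5240.00 = 29.07 mm
ȳ = 339820.00 / 5240.00 = 64.85 mm

x̄ = 29.07 mm, ȳ = 64.85 mm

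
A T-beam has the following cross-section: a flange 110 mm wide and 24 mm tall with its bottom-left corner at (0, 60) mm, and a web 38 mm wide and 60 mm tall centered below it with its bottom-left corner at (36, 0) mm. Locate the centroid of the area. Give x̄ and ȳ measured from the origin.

x̄ = 55.00 mm, ȳ = 52.54 mm

web: A = 38 × 60 = 2280.00, centroid at (55.00, 30.00).
flange: A = 110 × 24 = 2640.00, centroid at (55.00, 72.00).
ΣA = 4920.00 mm², ΣAx̄ = 270600.00 mm³, ΣAȳ = 258480.00 mm³.
x̄ = 270600.00/4920.00 = 55.00 mm; ȳ = 258480.00/4920.00 = 52.54 mm.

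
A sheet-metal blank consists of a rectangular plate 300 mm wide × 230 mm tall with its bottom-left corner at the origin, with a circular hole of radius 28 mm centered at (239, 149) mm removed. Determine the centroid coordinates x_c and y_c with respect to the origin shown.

Part | A | x̄ᵢ | ȳᵢ | A·x̄ᵢ | A·ȳᵢ
plate | 69000.00 | 150.00 | 115.00 | 10350000.00 | 7935000.00
hole | -2463.01 | 239.00 | 149.00 | -588659.07 | -366988.29
Σ | 66536.99 |  |  | 9761340.93 | 7568011.71
x_c = 9761340.93 / 66536.99 = 146.71 mm
y_c = 7568011.71 / 66536.99 = 113.74 mm

x_c = 146.71 mm, y_c = 113.74 mm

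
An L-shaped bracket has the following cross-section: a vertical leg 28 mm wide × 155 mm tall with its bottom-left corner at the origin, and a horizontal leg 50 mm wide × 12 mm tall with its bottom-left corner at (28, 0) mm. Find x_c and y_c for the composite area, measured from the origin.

x_c = 18.74 mm, y_c = 68.82 mm

vertical leg: A = 28 × 155 = 4340.00, centroid at (14.00, 77.50).
horizontal leg: A = 50 × 12 = 600.00, centroid at (53.00, 6.00).
ΣA = 4940.00 mm², ΣAx_c = 92560.00 mm³, ΣAy_c = 339950.00 mm³.
x_c = 92560.00/4940.00 = 18.74 mm; y_c = 339950.00/4940.00 = 68.82 mm.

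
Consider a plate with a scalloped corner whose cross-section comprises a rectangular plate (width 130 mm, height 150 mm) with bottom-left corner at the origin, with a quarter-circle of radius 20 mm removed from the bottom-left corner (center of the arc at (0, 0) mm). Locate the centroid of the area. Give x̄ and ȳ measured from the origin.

x̄ = 65.93 mm, ȳ = 76.09 mm

plate: A = 130 × 150 = 19500.00, centroid at (65.00, 75.00).
removed quarter-circle: A = −¼π·20² = -314.16, centroid at (8.49, 8.49).
ΣA = 19185.84 mm²
ΣAx̄ = (19500.00)(65.00) + (-314.16)(8.49) = 1264833.33 mm³
ΣAȳ = (19500.00)(75.00) + (-314.16)(8.49) = 1459833.33 mm³
x̄ = 1264833.33 / 19185.84 = 65.93 mm
ȳ = 1459833.33 / 19185.84 = 76.09 mm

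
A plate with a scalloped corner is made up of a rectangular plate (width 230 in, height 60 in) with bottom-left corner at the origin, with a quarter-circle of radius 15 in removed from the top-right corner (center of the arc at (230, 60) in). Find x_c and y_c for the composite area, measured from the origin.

x_c = 113.59 in, y_c = 29.69 in

Part | A | x̄ᵢ | ȳᵢ | A·x̄ᵢ | A·ȳᵢ
plate | 13800.00 | 115.00 | 30.00 | 1587000.00 | 414000.00
removed quarter-circle | -176.71 | 223.63 | 53.63 | -39519.35 | -9477.88
Σ | 13623.29 |  |  | 1547480.65 | 404522.12
x_c = 1547480.65 / 13623.29 = 113.59 in
y_c = 404522.12 / 13623.29 = 29.69 in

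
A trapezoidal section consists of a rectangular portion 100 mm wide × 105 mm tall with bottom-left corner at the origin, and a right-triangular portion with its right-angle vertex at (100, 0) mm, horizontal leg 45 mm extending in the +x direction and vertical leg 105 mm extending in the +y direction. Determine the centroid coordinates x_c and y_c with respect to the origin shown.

x_c = 61.94 mm, y_c = 49.29 mm

rectangular portion: A = 100 × 105 = 10500.00, centroid at (50.00, 52.50).
triangular portion: A = ½·45·105 = 2362.50, centroid at (115.00, 35.00).
ΣA = 12862.50 mm²
ΣAx_c = (10500.00)(50.00) + (2362.50)(115.00) = 796687.50 mm³
ΣAy_c = (10500.00)(52.50) + (2362.50)(35.00) = 633937.50 mm³
x_c = 796687.50 / 12862.50 = 61.94 mm
y_c = 633937.50 / 12862.50 = 49.29 mm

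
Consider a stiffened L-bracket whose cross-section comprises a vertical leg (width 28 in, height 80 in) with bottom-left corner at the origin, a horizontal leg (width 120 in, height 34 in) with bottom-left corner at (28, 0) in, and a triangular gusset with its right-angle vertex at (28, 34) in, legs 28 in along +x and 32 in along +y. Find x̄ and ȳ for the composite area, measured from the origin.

x̄ = 60.15 in, ȳ = 26.44 in

vertical leg: A = 28 × 80 = 2240.00, centroid at (14.00, 40.00).
horizontal leg: A = 120 × 34 = 4080.00, centroid at (88.00, 17.00).
gusset: A = ½·28·32 = 448.00, centroid at (37.33, 44.67).
ΣA = 6768.00 in², ΣAx̄ = 407125.33 in³, ΣAȳ = 178970.67 in³.
x̄ = 407125.33/6768.00 = 60.15 in; ȳ = 178970.67/6768.00 = 26.44 in.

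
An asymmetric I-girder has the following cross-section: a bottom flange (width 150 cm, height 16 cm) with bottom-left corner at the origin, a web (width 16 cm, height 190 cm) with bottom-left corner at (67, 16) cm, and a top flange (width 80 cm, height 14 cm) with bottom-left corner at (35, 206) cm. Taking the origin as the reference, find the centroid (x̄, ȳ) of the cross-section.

bottom flange: A = 150 × 16 = 2400.00, centroid at (75.00, 8.00).
web: A = 16 × 190 = 3040.00, centroid at (75.00, 111.00).
top flange: A = 80 × 14 = 1120.00, centroid at (75.00, 213.00).
ΣA = 6560.00 cm², ΣAx̄ = 492000.00 cm³, ΣAȳ = 595200.00 cm³.
x̄ = 492000.00/6560.00 = 75.00 cm; ȳ = 595200.00/6560.00 = 90.73 cm.

x̄ = 75.00 cm, ȳ = 90.73 cm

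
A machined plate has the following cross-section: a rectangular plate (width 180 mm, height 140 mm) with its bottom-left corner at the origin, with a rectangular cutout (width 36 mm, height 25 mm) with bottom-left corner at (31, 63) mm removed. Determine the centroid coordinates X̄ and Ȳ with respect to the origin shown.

plate: A = 180 × 140 = 25200.00, centroid at (90.00, 70.00).
hole: A = −(36 × 25) = -900.00, centroid at (49.00, 75.50).
ΣA = 24300.00 mm²
ΣAX̄ = (25200.00)(90.00) + (-900.00)(49.00) = 2223900.00 mm³
ΣAȲ = (25200.00)(70.00) + (-900.00)(75.50) = 1696050.00 mm³
X̄ = 2223900.00 / 24300.00 = 91.52 mm
Ȳ = 1696050.00 / 24300.00 = 69.80 mm

X̄ = 91.52 mm, Ȳ = 69.80 mm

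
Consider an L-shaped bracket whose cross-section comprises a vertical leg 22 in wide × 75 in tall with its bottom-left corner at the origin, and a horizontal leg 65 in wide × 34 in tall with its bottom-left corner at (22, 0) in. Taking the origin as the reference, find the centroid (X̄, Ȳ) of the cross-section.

vertical leg: A = 22 × 75 = 1650.00, centroid at (11.00, 37.50).
horizontal leg: A = 65 × 34 = 2210.00, centroid at (54.50, 17.00).
ΣA = 3860.00 in², ΣAX̄ = 138595.00 in³, ΣAȲ = 99445.00 in³.
X̄ = 138595.00/3860.00 = 35.91 in; Ȳ = 99445.00/3860.00 = 25.76 in.

X̄ = 35.91 in, Ȳ = 25.76 in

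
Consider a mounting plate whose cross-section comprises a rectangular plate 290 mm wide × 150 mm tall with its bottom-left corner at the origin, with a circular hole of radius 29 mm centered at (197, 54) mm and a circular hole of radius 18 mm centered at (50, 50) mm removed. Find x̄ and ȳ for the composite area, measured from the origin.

plate: A = 290 × 150 = 43500.00, centroid at (145.00, 75.00).
hole 1: A = −π·29² = -2642.08, centroid at (197.00, 54.00).
hole 2: A = −π·18² = -1017.88, centroid at (50.00, 50.00).
ΣA = 39840.04 mm²
ΣAx̄ = (43500.00)(145.00) + (-2642.08)(197.00) + (-1017.88)(50.00) = 5736116.55 mm³
ΣAȳ = (43500.00)(75.00) + (-2642.08)(54.00) + (-1017.88)(50.00) = 3068933.91 mm³
x̄ = 5736116.55 / 39840.04 = 143.98 mm
ȳ = 3068933.91 / 39840.04 = 77.03 mm

x̄ = 143.98 mm, ȳ = 77.03 mm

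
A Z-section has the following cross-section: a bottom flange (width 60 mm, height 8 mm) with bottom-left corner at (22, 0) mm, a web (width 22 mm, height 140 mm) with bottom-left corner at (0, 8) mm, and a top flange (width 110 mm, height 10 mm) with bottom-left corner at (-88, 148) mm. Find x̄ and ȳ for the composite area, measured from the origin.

bottom flange: A = 60 × 8 = 480.00, centroid at (52.00, 4.00).
web: A = 22 × 140 = 3080.00, centroid at (11.00, 78.00).
top flange: A = 110 × 10 = 1100.00, centroid at (-33.00, 153.00).
ΣA = 4660.00 mm²
ΣAx̄ = (480.00)(52.00) + (3080.00)(11.00) + (1100.00)(-33.00) = 22540.00 mm³
ΣAȳ = (480.00)(4.00) + (3080.00)(78.00) + (1100.00)(153.00) = 410460.00 mm³
x̄ = 22540.00 / 4660.00 = 4.84 mm
ȳ = 410460.00 / 4660.00 = 88.08 mm

x̄ = 4.84 mm, ȳ = 88.08 mm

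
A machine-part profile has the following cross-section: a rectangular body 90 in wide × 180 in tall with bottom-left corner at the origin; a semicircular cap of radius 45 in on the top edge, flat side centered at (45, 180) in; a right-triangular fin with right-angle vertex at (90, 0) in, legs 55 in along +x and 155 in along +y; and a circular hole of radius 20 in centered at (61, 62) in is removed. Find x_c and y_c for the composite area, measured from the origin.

rectangular body: A = 90 × 180 = 16200.00, centroid at (45.00, 90.00).
semicircular top: A = ½π·45² = 3180.86, centroid at (45.00, 199.10).
triangular fin: A = ½·55·155 = 4262.50, centroid at (108.33, 51.67).
hole: A = −π·20² = -1256.64, centroid at (61.00, 62.00).
ΣA = 22386.73 in², ΣAx_c = 1257254.79 in³, ΣAy_c = 2233622.93 in³.
x_c = 1257254.79/22386.73 = 56.16 in; y_c = 2233622.93/22386.73 = 99.77 in.

x_c = 56.16 in, y_c = 99.77 in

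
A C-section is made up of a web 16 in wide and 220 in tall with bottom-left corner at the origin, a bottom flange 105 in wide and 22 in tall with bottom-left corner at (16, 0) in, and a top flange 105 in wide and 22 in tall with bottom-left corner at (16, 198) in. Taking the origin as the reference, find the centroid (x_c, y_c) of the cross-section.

x_c = 42.34 in, y_c = 110.00 in

web: A = 16 × 220 = 3520.00, centroid at (8.00, 110.00).
bottom flange: A = 105 × 22 = 2310.00, centroid at (68.50, 11.00).
top flange: A = 105 × 22 = 2310.00, centroid at (68.50, 209.00).
ΣA = 8140.00 in², ΣAx_c = 344630.00 in³, ΣAy_c = 895400.00 in³.
x_c = 344630.00/8140.00 = 42.34 in; y_c = 895400.00/8140.00 = 110.00 in.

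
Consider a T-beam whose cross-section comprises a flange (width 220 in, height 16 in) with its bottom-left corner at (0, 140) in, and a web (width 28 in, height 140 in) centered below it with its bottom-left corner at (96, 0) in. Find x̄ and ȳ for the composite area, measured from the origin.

web: A = 28 × 140 = 3920.00, centroid at (110.00, 70.00).
flange: A = 220 × 16 = 3520.00, centroid at (110.00, 148.00).
ΣA = 7440.00 in², ΣAx̄ = 818400.00 in³, ΣAȳ = 795360.00 in³.
x̄ = 818400.00/7440.00 = 110.00 in; ȳ = 795360.00/7440.00 = 106.90 in.

x̄ = 110.00 in, ȳ = 106.90 in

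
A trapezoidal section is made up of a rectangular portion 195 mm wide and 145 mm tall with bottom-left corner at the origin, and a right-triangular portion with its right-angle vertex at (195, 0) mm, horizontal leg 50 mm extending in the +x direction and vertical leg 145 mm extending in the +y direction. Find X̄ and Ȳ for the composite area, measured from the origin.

Part | A | x̄ᵢ | ȳᵢ | A·x̄ᵢ | A·ȳᵢ
rectangular portion | 28275.00 | 97.50 | 72.50 | 2756812.50 | 2049937.50
triangular portion | 3625.00 | 211.67 | 48.33 | 767291.67 | 175208.33
Σ | 31900.00 |  |  | 3524104.17 | 2225145.83
X̄ = 3524104.17 / 31900.00 = 110.47 mm
Ȳ = 2225145.83 / 31900.00 = 69.75 mm

X̄ = 110.47 mm, Ȳ = 69.75 mm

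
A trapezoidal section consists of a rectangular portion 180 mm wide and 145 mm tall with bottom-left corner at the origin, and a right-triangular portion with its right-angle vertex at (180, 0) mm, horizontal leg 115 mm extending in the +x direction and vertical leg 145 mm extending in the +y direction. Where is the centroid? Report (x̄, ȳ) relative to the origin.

x̄ = 121.07 mm, ȳ = 66.65 mm

Part | A | x̄ᵢ | ȳᵢ | A·x̄ᵢ | A·ȳᵢ
rectangular portion | 26100.00 | 90.00 | 72.50 | 2349000.00 | 1892250.00
triangular portion | 8337.50 | 218.33 | 48.33 | 1820354.17 | 402979.17
Σ | 34437.50 |  |  | 4169354.17 | 2295229.17
x̄ = 4169354.17 / 34437.50 = 121.07 mm
ȳ = 2295229.17 / 34437.50 = 66.65 mm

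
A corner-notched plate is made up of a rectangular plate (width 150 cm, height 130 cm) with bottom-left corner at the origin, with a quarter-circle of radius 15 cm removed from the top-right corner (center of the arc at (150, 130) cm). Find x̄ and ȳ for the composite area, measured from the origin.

x̄ = 74.37 cm, ȳ = 64.46 cm

plate: A = 150 × 130 = 19500.00, centroid at (75.00, 65.00).
removed quarter-circle: A = −¼π·15² = -176.71, centroid at (143.63, 123.63).
ΣA = 19323.29 cm²
ΣAx̄ = (19500.00)(75.00) + (-176.71)(143.63) = 1437117.81 cm³
ΣAȳ = (19500.00)(65.00) + (-176.71)(123.63) = 1245652.10 cm³
x̄ = 1437117.81 / 19323.29 = 74.37 cm
ȳ = 1245652.10 / 19323.29 = 64.46 cm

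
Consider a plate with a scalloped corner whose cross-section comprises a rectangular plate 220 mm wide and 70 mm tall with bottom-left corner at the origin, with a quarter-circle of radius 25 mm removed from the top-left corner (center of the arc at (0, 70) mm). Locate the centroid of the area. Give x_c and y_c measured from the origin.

plate: A = 220 × 70 = 15400.00, centroid at (110.00, 35.00).
removed quarter-circle: A = −¼π·25² = -490.87, centroid at (10.61, 59.39).
ΣA = 14909.13 mm²
ΣAx_c = (15400.00)(110.00) + (-490.87)(10.61) = 1688791.67 mm³
ΣAy_c = (15400.00)(35.00) + (-490.87)(59.39) = 509847.16 mm³
x_c = 1688791.67 / 14909.13 = 113.27 mm
y_c = 509847.16 / 14909.13 = 34.20 mm

x_c = 113.27 mm, y_c = 34.20 mm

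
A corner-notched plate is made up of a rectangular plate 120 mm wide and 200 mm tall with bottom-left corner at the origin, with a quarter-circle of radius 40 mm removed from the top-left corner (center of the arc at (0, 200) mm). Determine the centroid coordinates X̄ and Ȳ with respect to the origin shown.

X̄ = 62.38 mm, Ȳ = 95.41 mm

plate: A = 120 × 200 = 24000.00, centroid at (60.00, 100.00).
removed quarter-circle: A = −¼π·40² = -1256.64, centroid at (16.98, 183.02).
ΣA = 22743.36 mm²
ΣAX̄ = (24000.00)(60.00) + (-1256.64)(16.98) = 1418666.67 mm³
ΣAȲ = (24000.00)(100.00) + (-1256.64)(183.02) = 2170005.92 mm³
X̄ = 1418666.67 / 22743.36 = 62.38 mm
Ȳ = 2170005.92 / 22743.36 = 95.41 mm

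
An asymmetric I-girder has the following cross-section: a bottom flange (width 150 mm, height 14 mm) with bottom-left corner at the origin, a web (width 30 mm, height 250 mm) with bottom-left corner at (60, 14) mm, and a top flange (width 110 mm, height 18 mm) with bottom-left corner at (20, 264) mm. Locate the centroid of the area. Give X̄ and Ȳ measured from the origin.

X̄ = 75.00 mm, Ȳ = 137.97 mm

Part | A | x̄ᵢ | ȳᵢ | A·x̄ᵢ | A·ȳᵢ
bottom flange | 2100.00 | 75.00 | 7.00 | 157500.00 | 14700.00
web | 7500.00 | 75.00 | 139.00 | 562500.00 | 1042500.00
top flange | 1980.00 | 75.00 | 273.00 | 148500.00 | 540540.00
Σ | 11580.00 |  |  | 868500.00 | 1597740.00
X̄ = 868500.00 / 11580.00 = 75.00 mm
Ȳ = 1597740.00 / 11580.00 = 137.97 mm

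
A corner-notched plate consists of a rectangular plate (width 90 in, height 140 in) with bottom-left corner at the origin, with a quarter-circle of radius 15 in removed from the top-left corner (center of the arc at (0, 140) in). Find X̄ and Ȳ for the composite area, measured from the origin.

X̄ = 45.55 in, Ȳ = 69.09 in

Part | A | x̄ᵢ | ȳᵢ | A·x̄ᵢ | A·ȳᵢ
plate | 12600.00 | 45.00 | 70.00 | 567000.00 | 882000.00
removed quarter-circle | -176.71 | 6.37 | 133.63 | -1125.00 | -23615.04
Σ | 12423.29 |  |  | 565875.00 | 858384.96
X̄ = 565875.00 / 12423.29 = 45.55 in
Ȳ = 858384.96 / 12423.29 = 69.09 in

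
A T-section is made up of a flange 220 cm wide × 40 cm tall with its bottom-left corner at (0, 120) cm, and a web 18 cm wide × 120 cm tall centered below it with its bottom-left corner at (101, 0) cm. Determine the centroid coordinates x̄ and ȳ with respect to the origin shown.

x̄ = 110.00 cm, ȳ = 124.23 cm

web: A = 18 × 120 = 2160.00, centroid at (110.00, 60.00).
flange: A = 220 × 40 = 8800.00, centroid at (110.00, 140.00).
ΣA = 10960.00 cm²
ΣAx̄ = (2160.00)(110.00) + (8800.00)(110.00) = 1205600.00 cm³
ΣAȳ = (2160.00)(60.00) + (8800.00)(140.00) = 1361600.00 cm³
x̄ = 1205600.00 / 10960.00 = 110.00 cm
ȳ = 1361600.00 / 10960.00 = 124.23 cm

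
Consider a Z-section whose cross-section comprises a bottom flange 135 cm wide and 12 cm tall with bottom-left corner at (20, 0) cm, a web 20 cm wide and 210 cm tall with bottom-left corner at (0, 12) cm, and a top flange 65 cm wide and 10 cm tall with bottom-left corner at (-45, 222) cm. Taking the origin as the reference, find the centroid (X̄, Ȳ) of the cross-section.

X̄ = 27.14 cm, Ȳ = 100.26 cm

Part | A | x̄ᵢ | ȳᵢ | A·x̄ᵢ | A·ȳᵢ
bottom flange | 1620.00 | 87.50 | 6.00 | 141750.00 | 9720.00
web | 4200.00 | 10.00 | 117.00 | 42000.00 | 491400.00
top flange | 650.00 | -12.50 | 227.00 | -8125.00 | 147550.00
Σ | 6470.00 |  |  | 175625.00 | 648670.00
X̄ = 175625.00 / 6470.00 = 27.14 cm
Ȳ = 648670.00 / 6470.00 = 100.26 cm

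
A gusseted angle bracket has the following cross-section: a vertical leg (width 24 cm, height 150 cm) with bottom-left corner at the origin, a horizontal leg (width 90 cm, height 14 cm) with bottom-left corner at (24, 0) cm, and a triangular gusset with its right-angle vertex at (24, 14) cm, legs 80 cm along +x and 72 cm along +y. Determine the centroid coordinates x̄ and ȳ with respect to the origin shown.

vertical leg: A = 24 × 150 = 3600.00, centroid at (12.00, 75.00).
horizontal leg: A = 90 × 14 = 1260.00, centroid at (69.00, 7.00).
gusset: A = ½·80·72 = 2880.00, centroid at (50.67, 38.00).
ΣA = 7740.00 cm²
ΣAx̄ = (3600.00)(12.00) + (1260.00)(69.00) + (2880.00)(50.67) = 276060.00 cm³
ΣAȳ = (3600.00)(75.00) + (1260.00)(7.00) + (2880.00)(38.00) = 388260.00 cm³
x̄ = 276060.00 / 7740.00 = 35.67 cm
ȳ = 388260.00 / 7740.00 = 50.16 cm

x̄ = 35.67 cm, ȳ = 50.16 cm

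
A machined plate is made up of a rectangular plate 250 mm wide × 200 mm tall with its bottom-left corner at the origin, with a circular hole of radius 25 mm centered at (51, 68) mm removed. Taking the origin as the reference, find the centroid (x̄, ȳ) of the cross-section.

plate: A = 250 × 200 = 50000.00, centroid at (125.00, 100.00).
hole: A = −π·25² = -1963.50, centroid at (51.00, 68.00).
ΣA = 48036.50 mm², ΣAx̄ = 6149861.73 mm³, ΣAȳ = 4866482.31 mm³.
x̄ = 6149861.73/48036.50 = 128.02 mm; ȳ = 4866482.31/48036.50 = 101.31 mm.

x̄ = 128.02 mm, ȳ = 101.31 mm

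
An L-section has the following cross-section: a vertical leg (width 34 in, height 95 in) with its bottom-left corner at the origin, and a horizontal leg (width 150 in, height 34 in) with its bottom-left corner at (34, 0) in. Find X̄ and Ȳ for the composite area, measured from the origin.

vertical leg: A = 34 × 95 = 3230.00, centroid at (17.00, 47.50).
horizontal leg: A = 150 × 34 = 5100.00, centroid at (109.00, 17.00).
ΣA = 8330.00 in², ΣAX̄ = 610810.00 in³, ΣAȲ = 240125.00 in³.
X̄ = 610810.00/8330.00 = 73.33 in; Ȳ = 240125.00/8330.00 = 28.83 in.

X̄ = 73.33 in, Ȳ = 28.83 in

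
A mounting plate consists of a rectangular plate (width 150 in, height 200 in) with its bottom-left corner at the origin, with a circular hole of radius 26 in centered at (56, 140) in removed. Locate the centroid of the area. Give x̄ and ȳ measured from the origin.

plate: A = 150 × 200 = 30000.00, centroid at (75.00, 100.00).
hole: A = −π·26² = -2123.72, centroid at (56.00, 140.00).
ΣA = 27876.28 in²
ΣAx̄ = (30000.00)(75.00) + (-2123.72)(56.00) = 2131071.87 in³
ΣAȳ = (30000.00)(100.00) + (-2123.72)(140.00) = 2702679.67 in³
x̄ = 2131071.87 / 27876.28 = 76.45 in
ȳ = 2702679.67 / 27876.28 = 96.95 in

x̄ = 76.45 in, ȳ = 96.95 in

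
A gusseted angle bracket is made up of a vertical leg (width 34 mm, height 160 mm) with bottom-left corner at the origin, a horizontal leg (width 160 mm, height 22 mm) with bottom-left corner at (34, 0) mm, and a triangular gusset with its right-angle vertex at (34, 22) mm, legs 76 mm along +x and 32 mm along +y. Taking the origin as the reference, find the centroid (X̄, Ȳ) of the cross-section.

X̄ = 55.61 mm, Ȳ = 50.48 mm

vertical leg: A = 34 × 160 = 5440.00, centroid at (17.00, 80.00).
horizontal leg: A = 160 × 22 = 3520.00, centroid at (114.00, 11.00).
gusset: A = ½·76·32 = 1216.00, centroid at (59.33, 32.67).
ΣA = 10176.00 mm²
ΣAX̄ = (5440.00)(17.00) + (3520.00)(114.00) + (1216.00)(59.33) = 565909.33 mm³
ΣAȲ = (5440.00)(80.00) + (3520.00)(11.00) + (1216.00)(32.67) = 513642.67 mm³
X̄ = 565909.33 / 10176.00 = 55.61 mm
Ȳ = 513642.67 / 10176.00 = 50.48 mm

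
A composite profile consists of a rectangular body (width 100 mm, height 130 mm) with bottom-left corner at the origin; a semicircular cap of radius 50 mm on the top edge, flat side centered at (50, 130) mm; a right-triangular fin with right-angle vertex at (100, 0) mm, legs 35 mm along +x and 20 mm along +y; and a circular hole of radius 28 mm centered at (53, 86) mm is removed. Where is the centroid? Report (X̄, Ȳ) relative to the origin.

X̄ = 50.96 mm, Ȳ = 82.99 mm

rectangular body: A = 100 × 130 = 13000.00, centroid at (50.00, 65.00).
semicircular top: A = ½π·50² = 3926.99, centroid at (50.00, 151.22).
triangular fin: A = ½·35·20 = 350.00, centroid at (111.67, 6.67).
hole: A = −π·28² = -2463.01, centroid at (53.00, 86.00).
ΣA = 14813.98 mm², ΣAX̄ = 754893.42 mm³, ΣAȲ = 1229356.73 mm³.
X̄ = 754893.42/14813.98 = 50.96 mm; Ȳ = 1229356.73/14813.98 = 82.99 mm.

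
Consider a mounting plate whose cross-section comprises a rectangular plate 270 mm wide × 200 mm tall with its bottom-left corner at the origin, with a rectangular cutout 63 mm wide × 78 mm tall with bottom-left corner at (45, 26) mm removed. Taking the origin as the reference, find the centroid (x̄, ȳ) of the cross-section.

x̄ = 140.86 mm, ȳ = 103.50 mm

plate: A = 270 × 200 = 54000.00, centroid at (135.00, 100.00).
hole: A = −(63 × 78) = -4914.00, centroid at (76.50, 65.00).
ΣA = 49086.00 mm²
ΣAx̄ = (54000.00)(135.00) + (-4914.00)(76.50) = 6914079.00 mm³
ΣAȳ = (54000.00)(100.00) + (-4914.00)(65.00) = 5080590.00 mm³
x̄ = 6914079.00 / 49086.00 = 140.86 mm
ȳ = 5080590.00 / 49086.00 = 103.50 mm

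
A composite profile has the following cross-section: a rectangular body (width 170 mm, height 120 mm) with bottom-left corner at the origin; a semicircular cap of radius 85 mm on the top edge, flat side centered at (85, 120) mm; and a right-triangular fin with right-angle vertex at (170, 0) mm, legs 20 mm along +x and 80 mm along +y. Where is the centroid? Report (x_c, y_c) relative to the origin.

Part | A | x̄ᵢ | ȳᵢ | A·x̄ᵢ | A·ȳᵢ
rectangular body | 20400.00 | 85.00 | 60.00 | 1734000.00 | 1224000.00
semicircular top | 11349.00 | 85.00 | 156.08 | 964665.29 | 1771297.08
triangular fin | 800.00 | 176.67 | 26.67 | 141333.33 | 21333.33
Σ | 32549.00 |  |  | 2839998.63 | 3016630.42
x_c = 2839998.63 / 32549.00 = 87.25 mm
y_c = 3016630.42 / 32549.00 = 92.68 mm

x_c = 87.25 mm, y_c = 92.68 mm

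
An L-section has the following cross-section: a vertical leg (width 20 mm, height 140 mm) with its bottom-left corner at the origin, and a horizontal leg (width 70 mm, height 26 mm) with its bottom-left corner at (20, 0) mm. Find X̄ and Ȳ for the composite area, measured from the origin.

X̄ = 27.73 mm, Ȳ = 47.55 mm

Part | A | x̄ᵢ | ȳᵢ | A·x̄ᵢ | A·ȳᵢ
vertical leg | 2800.00 | 10.00 | 70.00 | 28000.00 | 196000.00
horizontal leg | 1820.00 | 55.00 | 13.00 | 100100.00 | 23660.00
Σ | 4620.00 |  |  | 128100.00 | 219660.00
X̄ = 128100.00 / 4620.00 = 27.73 mm
Ȳ = 219660.00 / 4620.00 = 47.55 mm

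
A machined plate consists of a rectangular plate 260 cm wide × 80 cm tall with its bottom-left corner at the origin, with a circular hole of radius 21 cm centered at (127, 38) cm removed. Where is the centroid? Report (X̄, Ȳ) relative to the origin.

X̄ = 130.21 cm, Ȳ = 40.14 cm

plate: A = 260 × 80 = 20800.00, centroid at (130.00, 40.00).
hole: A = −π·21² = -1385.44, centroid at (127.00, 38.00).
ΣA = 19414.56 cm²
ΣAX̄ = (20800.00)(130.00) + (-1385.44)(127.00) = 2528048.82 cm³
ΣAȲ = (20800.00)(40.00) + (-1385.44)(38.00) = 779353.19 cm³
X̄ = 2528048.82 / 19414.56 = 130.21 cm
Ȳ = 779353.19 / 19414.56 = 40.14 cm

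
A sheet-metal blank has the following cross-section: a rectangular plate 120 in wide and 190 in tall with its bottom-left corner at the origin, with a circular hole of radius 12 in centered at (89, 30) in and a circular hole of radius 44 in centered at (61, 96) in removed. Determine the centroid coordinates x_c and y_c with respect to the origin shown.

x_c = 58.82 in, y_c = 96.43 in

plate: A = 120 × 190 = 22800.00, centroid at (60.00, 95.00).
hole 1: A = −π·12² = -452.39, centroid at (89.00, 30.00).
hole 2: A = −π·44² = -6082.12, centroid at (61.00, 96.00).
ΣA = 16265.49 in², ΣAx_c = 956727.82 in³, ΣAy_c = 1568544.48 in³.
x_c = 956727.82/16265.49 = 58.82 in; y_c = 1568544.48/16265.49 = 96.43 in.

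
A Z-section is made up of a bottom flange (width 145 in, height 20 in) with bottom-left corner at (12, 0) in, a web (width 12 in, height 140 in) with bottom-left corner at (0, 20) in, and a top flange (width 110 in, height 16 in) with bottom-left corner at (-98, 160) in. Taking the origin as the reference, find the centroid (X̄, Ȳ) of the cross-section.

X̄ = 28.30 in, Ȳ = 75.06 in

bottom flange: A = 145 × 20 = 2900.00, centroid at (84.50, 10.00).
web: A = 12 × 140 = 1680.00, centroid at (6.00, 90.00).
top flange: A = 110 × 16 = 1760.00, centroid at (-43.00, 168.00).
ΣA = 6340.00 in²
ΣAX̄ = (2900.00)(84.50) + (1680.00)(6.00) + (1760.00)(-43.00) = 179450.00 in³
ΣAȲ = (2900.00)(10.00) + (1680.00)(90.00) + (1760.00)(168.00) = 475880.00 in³
X̄ = 179450.00 / 6340.00 = 28.30 in
Ȳ = 475880.00 / 6340.00 = 75.06 in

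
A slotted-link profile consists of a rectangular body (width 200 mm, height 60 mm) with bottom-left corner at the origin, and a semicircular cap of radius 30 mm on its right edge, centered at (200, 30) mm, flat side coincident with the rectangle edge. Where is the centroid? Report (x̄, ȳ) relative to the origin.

rectangular body: A = 200 × 60 = 12000.00, centroid at (100.00, 30.00).
semicircular end: A = ½π·30² = 1413.72, centroid at (212.73, 30.00).
ΣA = 13413.72 mm², ΣAx̄ = 1500743.34 mm³, ΣAȳ = 402411.50 mm³.
x̄ = 1500743.34/13413.72 = 111.88 mm; ȳ = 402411.50/13413.72 = 30.00 mm.

x̄ = 111.88 mm, ȳ = 30.00 mm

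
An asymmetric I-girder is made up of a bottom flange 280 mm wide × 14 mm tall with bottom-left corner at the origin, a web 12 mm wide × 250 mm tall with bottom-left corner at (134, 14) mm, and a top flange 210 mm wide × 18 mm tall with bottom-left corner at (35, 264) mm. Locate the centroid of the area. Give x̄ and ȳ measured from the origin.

x̄ = 140.00 mm, ȳ = 137.98 mm

bottom flange: A = 280 × 14 = 3920.00, centroid at (140.00, 7.00).
web: A = 12 × 250 = 3000.00, centroid at (140.00, 139.00).
top flange: A = 210 × 18 = 3780.00, centroid at (140.00, 273.00).
ΣA = 10700.00 mm²
ΣAx̄ = (3920.00)(140.00) + (3000.00)(140.00) + (3780.00)(140.00) = 1498000.00 mm³
ΣAȳ = (3920.00)(7.00) + (3000.00)(139.00) + (3780.00)(273.00) = 1476380.00 mm³
x̄ = 1498000.00 / 10700.00 = 140.00 mm
ȳ = 1476380.00 / 10700.00 = 137.98 mm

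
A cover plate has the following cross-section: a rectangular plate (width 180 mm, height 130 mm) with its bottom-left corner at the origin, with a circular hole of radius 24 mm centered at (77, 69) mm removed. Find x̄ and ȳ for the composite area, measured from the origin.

x̄ = 91.09 mm, ȳ = 64.66 mm

plate: A = 180 × 130 = 23400.00, centroid at (90.00, 65.00).
hole: A = −π·24² = -1809.56, centroid at (77.00, 69.00).
ΣA = 21590.44 mm²
ΣAx̄ = (23400.00)(90.00) + (-1809.56)(77.00) = 1966664.08 mm³
ΣAȳ = (23400.00)(65.00) + (-1809.56)(69.00) = 1396140.54 mm³
x̄ = 1966664.08 / 21590.44 = 91.09 mm
ȳ = 1396140.54 / 21590.44 = 64.66 mm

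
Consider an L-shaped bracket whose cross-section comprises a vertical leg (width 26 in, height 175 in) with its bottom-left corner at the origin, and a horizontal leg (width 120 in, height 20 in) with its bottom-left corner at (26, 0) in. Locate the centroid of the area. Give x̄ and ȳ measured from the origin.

x̄ = 38.21 in, ȳ = 60.74 in

vertical leg: A = 26 × 175 = 4550.00, centroid at (13.00, 87.50).
horizontal leg: A = 120 × 20 = 2400.00, centroid at (86.00, 10.00).
ΣA = 6950.00 in², ΣAx̄ = 265550.00 in³, ΣAȳ = 422125.00 in³.
x̄ = 265550.00/6950.00 = 38.21 in; ȳ = 422125.00/6950.00 = 60.74 in.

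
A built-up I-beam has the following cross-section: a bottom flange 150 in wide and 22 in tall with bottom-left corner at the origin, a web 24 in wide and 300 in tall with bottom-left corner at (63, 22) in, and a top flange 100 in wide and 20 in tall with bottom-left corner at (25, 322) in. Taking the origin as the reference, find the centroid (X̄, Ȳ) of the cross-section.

Part | A | x̄ᵢ | ȳᵢ | A·x̄ᵢ | A·ȳᵢ
bottom flange | 3300.00 | 75.00 | 11.00 | 247500.00 | 36300.00
web | 7200.00 | 75.00 | 172.00 | 540000.00 | 1238400.00
top flange | 2000.00 | 75.00 | 332.00 | 150000.00 | 664000.00
Σ | 12500.00 |  |  | 937500.00 | 1938700.00
X̄ = 937500.00 / 12500.00 = 75.00 in
Ȳ = 1938700.00 / 12500.00 = 155.10 in

X̄ = 75.00 in, Ȳ = 155.10 in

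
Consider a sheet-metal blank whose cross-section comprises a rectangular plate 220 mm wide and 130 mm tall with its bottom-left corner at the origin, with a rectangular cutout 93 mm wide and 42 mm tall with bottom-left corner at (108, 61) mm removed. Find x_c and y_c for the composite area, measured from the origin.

plate: A = 220 × 130 = 28600.00, centroid at (110.00, 65.00).
hole: A = −(93 × 42) = -3906.00, centroid at (154.50, 82.00).
ΣA = 24694.00 mm², ΣAx_c = 2542523.00 mm³, ΣAy_c = 1538708.00 mm³.
x_c = 2542523.00/24694.00 = 102.96 mm; y_c = 1538708.00/24694.00 = 62.31 mm.

x_c = 102.96 mm, y_c = 62.31 mm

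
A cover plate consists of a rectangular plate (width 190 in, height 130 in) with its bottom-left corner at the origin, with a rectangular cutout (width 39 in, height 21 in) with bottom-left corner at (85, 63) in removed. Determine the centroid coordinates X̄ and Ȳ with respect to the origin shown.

X̄ = 94.67 in, Ȳ = 64.71 in

Part | A | x̄ᵢ | ȳᵢ | A·x̄ᵢ | A·ȳᵢ
plate | 24700.00 | 95.00 | 65.00 | 2346500.00 | 1605500.00
hole | -819.00 | 104.50 | 73.50 | -85585.50 | -60196.50
Σ | 23881.00 |  |  | 2260914.50 | 1545303.50
X̄ = 2260914.50 / 23881.00 = 94.67 in
Ȳ = 1545303.50 / 23881.00 = 64.71 in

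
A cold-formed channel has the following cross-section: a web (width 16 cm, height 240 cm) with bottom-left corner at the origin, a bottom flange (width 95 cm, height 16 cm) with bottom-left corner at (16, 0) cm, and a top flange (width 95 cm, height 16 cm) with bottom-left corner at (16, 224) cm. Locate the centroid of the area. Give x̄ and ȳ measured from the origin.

x̄ = 32.52 cm, ȳ = 120.00 cm

web: A = 16 × 240 = 3840.00, centroid at (8.00, 120.00).
bottom flange: A = 95 × 16 = 1520.00, centroid at (63.50, 8.00).
top flange: A = 95 × 16 = 1520.00, centroid at (63.50, 232.00).
ΣA = 6880.00 cm²
ΣAx̄ = (3840.00)(8.00) + (1520.00)(63.50) + (1520.00)(63.50) = 223760.00 cm³
ΣAȳ = (3840.00)(120.00) + (1520.00)(8.00) + (1520.00)(232.00) = 825600.00 cm³
x̄ = 223760.00 / 6880.00 = 32.52 cm
ȳ = 825600.00 / 6880.00 = 120.00 cm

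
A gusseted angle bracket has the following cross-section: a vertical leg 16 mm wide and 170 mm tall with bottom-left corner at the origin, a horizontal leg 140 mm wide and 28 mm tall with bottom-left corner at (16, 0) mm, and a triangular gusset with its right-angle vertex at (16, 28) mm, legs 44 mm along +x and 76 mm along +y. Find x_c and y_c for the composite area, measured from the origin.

vertical leg: A = 16 × 170 = 2720.00, centroid at (8.00, 85.00).
horizontal leg: A = 140 × 28 = 3920.00, centroid at (86.00, 14.00).
gusset: A = ½·44·76 = 1672.00, centroid at (30.67, 53.33).
ΣA = 8312.00 mm²
ΣAx_c = (2720.00)(8.00) + (3920.00)(86.00) + (1672.00)(30.67) = 410154.67 mm³
ΣAy_c = (2720.00)(85.00) + (3920.00)(14.00) + (1672.00)(53.33) = 375253.33 mm³
x_c = 410154.67 / 8312.00 = 49.34 mm
y_c = 375253.33 / 8312.00 = 45.15 mm

x_c = 49.34 mm, y_c = 45.15 mm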